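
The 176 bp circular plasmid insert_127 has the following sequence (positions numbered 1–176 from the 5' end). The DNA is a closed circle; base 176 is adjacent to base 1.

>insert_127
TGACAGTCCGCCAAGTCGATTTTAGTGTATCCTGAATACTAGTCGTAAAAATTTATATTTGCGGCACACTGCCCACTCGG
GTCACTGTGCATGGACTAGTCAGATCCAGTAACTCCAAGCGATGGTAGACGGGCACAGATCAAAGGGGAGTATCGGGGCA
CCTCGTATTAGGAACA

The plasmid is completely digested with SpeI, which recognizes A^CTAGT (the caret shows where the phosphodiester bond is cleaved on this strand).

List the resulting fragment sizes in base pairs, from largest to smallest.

SpeI sites (ACTAGT) start at positions 38, 95.
SpeI cuts after the first base of each site, so after positions 38, 95.
Circular molecule, 2 cuts → 2 fragments:
  39–95 → 57 bp
  96–176 then 1–38 → 81 + 38 = 119 bp
Sorted largest to smallest: 119, 57 bp.

119, 57 bp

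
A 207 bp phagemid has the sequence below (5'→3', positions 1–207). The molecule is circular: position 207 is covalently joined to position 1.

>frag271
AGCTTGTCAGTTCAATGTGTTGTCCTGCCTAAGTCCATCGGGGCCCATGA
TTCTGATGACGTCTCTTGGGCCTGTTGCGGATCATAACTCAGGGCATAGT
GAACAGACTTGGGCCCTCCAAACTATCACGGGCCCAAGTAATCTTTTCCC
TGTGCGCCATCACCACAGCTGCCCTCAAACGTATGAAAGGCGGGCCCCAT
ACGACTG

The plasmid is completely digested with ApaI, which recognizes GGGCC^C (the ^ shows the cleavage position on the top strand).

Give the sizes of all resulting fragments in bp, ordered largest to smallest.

70, 62, 56, 19 bp

ApaI sites (GGGCCC) start at positions 41, 111, 130, 192.
ApaI cuts after base 5 of each site (before the last base), so after positions 45, 115, 134, 196.
Circular molecule, 4 cuts → 4 fragments:
  46–115 → 70 bp
  116–134 → 19 bp
  135–196 → 62 bp
  197–207 then 1–45 → 11 + 45 = 56 bp
Sorted largest to smallest: 70, 62, 56, 19 bp.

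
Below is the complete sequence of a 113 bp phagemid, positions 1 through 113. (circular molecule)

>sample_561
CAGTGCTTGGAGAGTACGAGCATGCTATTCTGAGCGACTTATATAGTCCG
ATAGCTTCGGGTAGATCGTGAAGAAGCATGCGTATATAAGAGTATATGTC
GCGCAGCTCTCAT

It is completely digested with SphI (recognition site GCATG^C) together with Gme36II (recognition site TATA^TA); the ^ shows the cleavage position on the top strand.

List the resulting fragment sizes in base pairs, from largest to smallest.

51, 37, 19, 6 bp

SphI sites (GCATGC) start at positions 20, 76.
SphI cuts after base 5 of each site (before the last base), so after positions 24, 80.
Gme36II sites (TATATA) start at positions 40, 83.
Gme36II cuts after base 4 of each site, so after positions 43, 86.
Combined cut positions: 24, 43, 80, 86.
Circular molecule, 4 cuts → 4 fragments:
  25–43 → 19 bp
  44–80 → 37 bp
  81–86 → 6 bp
  87–113 then 1–24 → 27 + 24 = 51 bp
Sorted largest to smallest: 51, 37, 19, 6 bp.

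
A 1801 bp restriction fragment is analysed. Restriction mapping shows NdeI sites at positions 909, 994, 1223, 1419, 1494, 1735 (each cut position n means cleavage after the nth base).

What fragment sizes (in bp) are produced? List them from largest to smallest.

Linear molecule, 6 cuts → 7 fragments:
  909 − 0 = 909 bp
  994 − 909 = 85 bp
  1223 − 994 = 229 bp
  1419 − 1223 = 196 bp
  1494 − 1419 = 75 bp
  1735 − 1494 = 241 bp
  1801 − 1735 = 66 bp
Sorted largest to smallest: 909, 241, 229, 196, 85, 75, 66 bp.

909, 241, 229, 196, 85, 75, 66 bp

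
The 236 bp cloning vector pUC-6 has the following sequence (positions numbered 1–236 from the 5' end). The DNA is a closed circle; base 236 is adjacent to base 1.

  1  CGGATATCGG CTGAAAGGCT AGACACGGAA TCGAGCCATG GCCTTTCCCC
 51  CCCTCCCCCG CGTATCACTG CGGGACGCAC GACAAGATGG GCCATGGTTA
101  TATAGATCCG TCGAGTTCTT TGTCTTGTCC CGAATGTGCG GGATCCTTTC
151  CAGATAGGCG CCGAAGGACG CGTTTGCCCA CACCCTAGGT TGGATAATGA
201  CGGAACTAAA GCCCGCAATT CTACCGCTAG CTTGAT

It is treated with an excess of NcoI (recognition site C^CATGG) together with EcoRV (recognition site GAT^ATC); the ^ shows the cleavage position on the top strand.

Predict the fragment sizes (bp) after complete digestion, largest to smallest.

149, 56, 31 bp

NcoI sites (CCATGG) start at positions 36, 92.
NcoI cuts after the first base of each site, so after positions 36, 92.
The EcoRV site (GATATC) starts at position 3.
EcoRV cuts after base 3 of each site, so after position 5.
Combined cut positions: 5, 36, 92.
Circular molecule, 3 cuts → 3 fragments:
  6–36 → 31 bp
  37–92 → 56 bp
  93–236 then 1–5 → 144 + 5 = 149 bp
Sorted largest to smallest: 149, 56, 31 bp.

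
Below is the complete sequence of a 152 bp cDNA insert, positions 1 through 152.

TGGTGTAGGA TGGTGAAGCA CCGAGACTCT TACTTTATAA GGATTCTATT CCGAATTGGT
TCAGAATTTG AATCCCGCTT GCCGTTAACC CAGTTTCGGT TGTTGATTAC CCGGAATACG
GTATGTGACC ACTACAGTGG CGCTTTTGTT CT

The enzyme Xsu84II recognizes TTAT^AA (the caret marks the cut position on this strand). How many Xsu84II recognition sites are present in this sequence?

1

TTATAA occurs starting at position 35.
Xsu84II cuts at 1 site.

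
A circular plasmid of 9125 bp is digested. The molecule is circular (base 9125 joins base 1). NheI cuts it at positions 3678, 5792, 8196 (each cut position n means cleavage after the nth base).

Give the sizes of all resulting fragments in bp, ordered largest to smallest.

Circular molecule, 3 cuts → 3 fragments:
  5792 − 3678 = 2114 bp
  8196 − 5792 = 2404 bp
  wrap: 9125 − 8196 + 3678 = 4607 bp
Sorted largest to smallest: 4607, 2404, 2114 bp.

4607, 2404, 2114 bp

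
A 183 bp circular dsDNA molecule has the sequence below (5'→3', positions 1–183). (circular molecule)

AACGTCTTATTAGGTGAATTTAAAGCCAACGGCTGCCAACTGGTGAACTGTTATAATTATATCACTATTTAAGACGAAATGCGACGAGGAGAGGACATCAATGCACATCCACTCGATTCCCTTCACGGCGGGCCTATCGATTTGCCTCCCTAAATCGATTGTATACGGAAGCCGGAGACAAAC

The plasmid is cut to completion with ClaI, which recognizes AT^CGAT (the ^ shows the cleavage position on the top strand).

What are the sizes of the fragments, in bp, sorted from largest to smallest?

ClaI sites (ATCGAT) start at positions 136, 154.
ClaI cuts after base 2 of each site, so after positions 137, 155.
Circular molecule, 2 cuts → 2 fragments:
  138–155 → 18 bp
  156–183 then 1–137 → 28 + 137 = 165 bp
Sorted largest to smallest: 165, 18 bp.

165, 18 bp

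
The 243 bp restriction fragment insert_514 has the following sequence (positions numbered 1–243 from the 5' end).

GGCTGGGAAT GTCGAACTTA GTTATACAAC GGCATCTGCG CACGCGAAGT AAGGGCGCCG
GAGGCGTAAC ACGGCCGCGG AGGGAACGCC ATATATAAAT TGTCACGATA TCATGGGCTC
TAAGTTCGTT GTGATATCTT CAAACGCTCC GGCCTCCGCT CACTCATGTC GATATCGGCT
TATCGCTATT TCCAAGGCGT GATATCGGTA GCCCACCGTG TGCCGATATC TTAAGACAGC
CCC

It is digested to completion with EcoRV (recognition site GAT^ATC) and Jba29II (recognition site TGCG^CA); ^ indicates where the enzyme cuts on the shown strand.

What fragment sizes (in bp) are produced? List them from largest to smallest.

EcoRV sites (GATATC) start at positions 107, 133, 171, 201, 225.
EcoRV cuts after base 3 of each site, so after positions 109, 135, 173, 203, 227.
The Jba29II site (TGCGCA) starts at position 37.
Jba29II cuts after base 4 of each site, so after position 40.
Combined cut positions: 40, 109, 135, 173, 203, 227.
Linear molecule, 6 cuts → 7 fragments:
  1–40 → 40 bp
  41–109 → 69 bp
  110–135 → 26 bp
  136–173 → 38 bp
  174–203 → 30 bp
  204–227 → 24 bp
  228–243 → 16 bp
Sorted largest to smallest: 69, 40, 38, 30, 26, 24, 16 bp.

69, 40, 38, 30, 26, 24, 16 bp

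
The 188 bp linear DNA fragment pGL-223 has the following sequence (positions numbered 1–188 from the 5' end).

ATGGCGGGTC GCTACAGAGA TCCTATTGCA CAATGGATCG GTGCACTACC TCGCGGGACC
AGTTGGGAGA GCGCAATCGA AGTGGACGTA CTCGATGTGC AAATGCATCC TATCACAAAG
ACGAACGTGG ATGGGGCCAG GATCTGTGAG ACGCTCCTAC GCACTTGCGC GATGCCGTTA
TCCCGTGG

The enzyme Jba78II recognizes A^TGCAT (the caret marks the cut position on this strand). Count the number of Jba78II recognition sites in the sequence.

ATGCAT occurs starting at position 103.
Jba78II cuts at 1 site.

1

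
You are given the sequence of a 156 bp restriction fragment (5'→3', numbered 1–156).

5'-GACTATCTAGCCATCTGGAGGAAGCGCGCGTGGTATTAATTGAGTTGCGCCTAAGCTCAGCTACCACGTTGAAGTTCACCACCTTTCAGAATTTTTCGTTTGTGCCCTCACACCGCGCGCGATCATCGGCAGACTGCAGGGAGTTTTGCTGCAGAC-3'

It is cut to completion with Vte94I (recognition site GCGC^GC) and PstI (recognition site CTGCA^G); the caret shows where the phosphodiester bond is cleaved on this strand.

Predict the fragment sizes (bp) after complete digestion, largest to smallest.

Vte94I sites (GCGCGC) start at positions 24, 115.
Vte94I cuts after base 4 of each site, so after positions 27, 118.
PstI sites (CTGCAG) start at positions 134, 149.
PstI cuts after base 5 of each site (before the last base), so after positions 138, 153.
Combined cut positions: 27, 118, 138, 153.
Linear molecule, 4 cuts → 5 fragments:
  1–27 → 27 bp
  28–118 → 91 bp
  119–138 → 20 bp
  139–153 → 15 bp
  154–156 → 3 bp
Sorted largest to smallest: 91, 27, 20, 15, 3 bp.

91, 27, 20, 15, 3 bp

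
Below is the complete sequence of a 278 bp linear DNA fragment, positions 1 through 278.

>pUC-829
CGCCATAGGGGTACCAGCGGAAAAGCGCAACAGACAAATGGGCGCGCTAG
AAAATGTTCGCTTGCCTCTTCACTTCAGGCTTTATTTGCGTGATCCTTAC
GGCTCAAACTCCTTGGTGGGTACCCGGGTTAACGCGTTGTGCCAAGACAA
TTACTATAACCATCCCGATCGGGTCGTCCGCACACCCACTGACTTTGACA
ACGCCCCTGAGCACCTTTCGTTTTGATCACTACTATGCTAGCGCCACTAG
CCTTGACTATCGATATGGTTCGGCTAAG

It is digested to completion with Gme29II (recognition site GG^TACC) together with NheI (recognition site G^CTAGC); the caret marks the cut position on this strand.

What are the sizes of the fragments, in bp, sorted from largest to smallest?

117, 109, 41, 11 bp

Gme29II sites (GGTACC) start at positions 10, 119.
Gme29II cuts after base 2 of each site, so after positions 11, 120.
The NheI site (GCTAGC) starts at position 237.
NheI cuts after the first base of each site, so after position 237.
Combined cut positions: 11, 120, 237.
Linear molecule, 3 cuts → 4 fragments:
  1–11 → 11 bp
  12–120 → 109 bp
  121–237 → 117 bp
  238–278 → 41 bp
Sorted largest to smallest: 117, 109, 41, 11 bp.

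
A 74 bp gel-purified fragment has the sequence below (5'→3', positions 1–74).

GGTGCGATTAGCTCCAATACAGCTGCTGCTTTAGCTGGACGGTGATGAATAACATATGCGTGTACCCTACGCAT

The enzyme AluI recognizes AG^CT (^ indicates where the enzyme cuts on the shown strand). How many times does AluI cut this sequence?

3

AGCT occurs starting at positions 10, 21, 33.
AluI cuts at 3 sites.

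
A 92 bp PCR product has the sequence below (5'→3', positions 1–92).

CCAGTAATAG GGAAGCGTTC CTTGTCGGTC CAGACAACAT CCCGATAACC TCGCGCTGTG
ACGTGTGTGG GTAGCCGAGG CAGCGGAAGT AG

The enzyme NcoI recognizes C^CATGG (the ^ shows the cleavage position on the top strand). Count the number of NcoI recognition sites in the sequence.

No occurrence of CCATGG is present in the sequence.
NcoI does not cut: 0 sites.

0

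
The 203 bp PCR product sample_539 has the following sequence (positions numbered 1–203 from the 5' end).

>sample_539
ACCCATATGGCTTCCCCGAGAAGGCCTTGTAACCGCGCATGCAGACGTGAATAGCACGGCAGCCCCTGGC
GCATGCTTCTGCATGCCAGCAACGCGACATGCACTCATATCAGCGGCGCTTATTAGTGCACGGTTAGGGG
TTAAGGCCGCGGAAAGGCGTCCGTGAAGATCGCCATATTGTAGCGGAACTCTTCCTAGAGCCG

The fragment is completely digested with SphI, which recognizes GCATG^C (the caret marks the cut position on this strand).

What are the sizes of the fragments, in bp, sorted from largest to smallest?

SphI sites (GCATGC) start at positions 37, 71, 81.
SphI cuts after base 5 of each site (before the last base), so after positions 41, 75, 85.
Linear molecule, 3 cuts → 4 fragments:
  1–41 → 41 bp
  42–75 → 34 bp
  76–85 → 10 bp
  86–203 → 118 bp
Sorted largest to smallest: 118, 41, 34, 10 bp.

118, 41, 34, 10 bp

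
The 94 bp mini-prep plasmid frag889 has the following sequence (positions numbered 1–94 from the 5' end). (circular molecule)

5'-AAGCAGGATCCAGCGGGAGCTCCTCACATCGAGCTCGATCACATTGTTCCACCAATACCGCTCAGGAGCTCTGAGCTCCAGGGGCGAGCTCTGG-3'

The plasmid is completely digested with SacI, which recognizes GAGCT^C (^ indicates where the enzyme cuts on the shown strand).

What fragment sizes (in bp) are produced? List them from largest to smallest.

35, 25, 14, 13, 7 bp

SacI sites (GAGCTC) start at positions 17, 31, 66, 73, 86.
SacI cuts after base 5 of each site (before the last base), so after positions 21, 35, 70, 77, 90.
Circular molecule, 5 cuts → 5 fragments:
  22–35 → 14 bp
  36–70 → 35 bp
  71–77 → 7 bp
  78–90 → 13 bp
  91–94 then 1–21 → 4 + 21 = 25 bp
Sorted largest to smallest: 35, 25, 14, 13, 7 bp.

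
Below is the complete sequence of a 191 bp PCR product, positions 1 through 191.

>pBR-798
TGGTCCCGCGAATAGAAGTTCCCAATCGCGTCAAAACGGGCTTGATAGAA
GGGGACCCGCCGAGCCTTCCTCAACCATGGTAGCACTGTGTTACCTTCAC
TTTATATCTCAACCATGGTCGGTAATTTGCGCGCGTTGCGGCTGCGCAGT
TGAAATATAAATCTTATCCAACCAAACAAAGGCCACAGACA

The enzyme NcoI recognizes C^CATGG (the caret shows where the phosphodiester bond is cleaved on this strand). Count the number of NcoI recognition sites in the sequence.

CCATGG occurs starting at positions 75, 113.
NcoI cuts at 2 sites.

2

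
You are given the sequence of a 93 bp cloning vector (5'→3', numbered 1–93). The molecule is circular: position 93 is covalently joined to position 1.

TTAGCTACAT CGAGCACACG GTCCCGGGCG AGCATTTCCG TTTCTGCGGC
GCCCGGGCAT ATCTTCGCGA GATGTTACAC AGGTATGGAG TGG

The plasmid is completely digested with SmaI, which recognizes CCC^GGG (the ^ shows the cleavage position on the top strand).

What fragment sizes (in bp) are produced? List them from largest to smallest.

64, 29 bp

SmaI sites (CCCGGG) start at positions 23, 52.
SmaI cuts after base 3 of each site, so after positions 25, 54.
Circular molecule, 2 cuts → 2 fragments:
  26–54 → 29 bp
  55–93 then 1–25 → 39 + 25 = 64 bp
Sorted largest to smallest: 64, 29 bp.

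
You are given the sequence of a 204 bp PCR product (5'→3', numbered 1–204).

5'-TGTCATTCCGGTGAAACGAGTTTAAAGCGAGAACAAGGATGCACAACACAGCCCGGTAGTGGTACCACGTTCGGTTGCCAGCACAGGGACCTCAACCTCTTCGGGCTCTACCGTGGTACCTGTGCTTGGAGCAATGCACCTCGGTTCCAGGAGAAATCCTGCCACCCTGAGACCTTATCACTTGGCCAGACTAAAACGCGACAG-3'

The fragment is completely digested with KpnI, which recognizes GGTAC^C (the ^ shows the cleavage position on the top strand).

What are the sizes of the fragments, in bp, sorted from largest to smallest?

85, 65, 54 bp

KpnI sites (GGTACC) start at positions 61, 115.
KpnI cuts after base 5 of each site (before the last base), so after positions 65, 119.
Linear molecule, 2 cuts → 3 fragments:
  1–65 → 65 bp
  66–119 → 54 bp
  120–204 → 85 bp
Sorted largest to smallest: 85, 65, 54 bp.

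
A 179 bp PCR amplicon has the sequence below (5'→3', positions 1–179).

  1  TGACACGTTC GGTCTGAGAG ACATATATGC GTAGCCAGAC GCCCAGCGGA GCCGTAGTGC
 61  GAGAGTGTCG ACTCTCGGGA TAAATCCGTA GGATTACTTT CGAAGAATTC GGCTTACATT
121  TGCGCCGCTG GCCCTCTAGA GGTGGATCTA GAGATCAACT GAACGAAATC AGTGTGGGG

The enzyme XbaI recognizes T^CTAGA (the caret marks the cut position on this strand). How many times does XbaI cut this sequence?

TCTAGA occurs starting at positions 135, 147.
XbaI cuts at 2 sites.

2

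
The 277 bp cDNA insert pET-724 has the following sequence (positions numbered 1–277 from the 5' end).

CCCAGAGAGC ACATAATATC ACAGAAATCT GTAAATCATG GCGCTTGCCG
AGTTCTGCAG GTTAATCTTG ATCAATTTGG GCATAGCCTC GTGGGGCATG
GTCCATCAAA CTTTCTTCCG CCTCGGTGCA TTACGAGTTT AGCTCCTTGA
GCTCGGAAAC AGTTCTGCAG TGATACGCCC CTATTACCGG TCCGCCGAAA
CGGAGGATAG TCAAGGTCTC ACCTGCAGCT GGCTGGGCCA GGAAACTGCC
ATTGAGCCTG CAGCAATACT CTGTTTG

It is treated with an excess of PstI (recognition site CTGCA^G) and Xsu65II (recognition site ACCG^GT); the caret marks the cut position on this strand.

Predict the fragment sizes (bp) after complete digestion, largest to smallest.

110, 59, 38, 35, 20, 15 bp

PstI sites (CTGCAG) start at positions 55, 165, 223, 258.
PstI cuts after base 5 of each site (before the last base), so after positions 59, 169, 227, 262.
The Xsu65II site (ACCGGT) starts at position 186.
Xsu65II cuts after base 4 of each site, so after position 189.
Combined cut positions: 59, 169, 189, 227, 262.
Linear molecule, 5 cuts → 6 fragments:
  1–59 → 59 bp
  60–169 → 110 bp
  170–189 → 20 bp
  190–227 → 38 bp
  228–262 → 35 bp
  263–277 → 15 bp
Sorted largest to smallest: 110, 59, 38, 35, 20, 15 bp.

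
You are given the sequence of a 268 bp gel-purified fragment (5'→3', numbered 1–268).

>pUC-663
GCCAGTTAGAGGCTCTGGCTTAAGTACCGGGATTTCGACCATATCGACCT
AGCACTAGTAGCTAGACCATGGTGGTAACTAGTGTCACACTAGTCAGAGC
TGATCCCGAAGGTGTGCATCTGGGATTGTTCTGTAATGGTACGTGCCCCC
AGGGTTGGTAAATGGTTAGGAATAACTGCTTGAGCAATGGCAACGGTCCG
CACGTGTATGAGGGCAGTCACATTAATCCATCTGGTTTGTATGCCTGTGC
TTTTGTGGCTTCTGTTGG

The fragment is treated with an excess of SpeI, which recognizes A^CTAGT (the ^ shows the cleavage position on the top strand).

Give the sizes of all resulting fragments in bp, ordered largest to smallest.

179, 54, 24, 11 bp

SpeI sites (ACTAGT) start at positions 54, 78, 89.
SpeI cuts after the first base of each site, so after positions 54, 78, 89.
Linear molecule, 3 cuts → 4 fragments:
  1–54 → 54 bp
  55–78 → 24 bp
  79–89 → 11 bp
  90–268 → 179 bp
Sorted largest to smallest: 179, 54, 24, 11 bp.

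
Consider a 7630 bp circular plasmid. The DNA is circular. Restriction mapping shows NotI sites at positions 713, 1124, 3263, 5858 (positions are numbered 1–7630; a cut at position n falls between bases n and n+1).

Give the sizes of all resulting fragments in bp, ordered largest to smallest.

Circular molecule, 4 cuts → 4 fragments:
  1124 − 713 = 411 bp
  3263 − 1124 = 2139 bp
  5858 − 3263 = 2595 bp
  wrap: 7630 − 5858 + 713 = 2485 bp
Sorted largest to smallest: 2595, 2485, 2139, 411 bp.

2595, 2485, 2139, 411 bp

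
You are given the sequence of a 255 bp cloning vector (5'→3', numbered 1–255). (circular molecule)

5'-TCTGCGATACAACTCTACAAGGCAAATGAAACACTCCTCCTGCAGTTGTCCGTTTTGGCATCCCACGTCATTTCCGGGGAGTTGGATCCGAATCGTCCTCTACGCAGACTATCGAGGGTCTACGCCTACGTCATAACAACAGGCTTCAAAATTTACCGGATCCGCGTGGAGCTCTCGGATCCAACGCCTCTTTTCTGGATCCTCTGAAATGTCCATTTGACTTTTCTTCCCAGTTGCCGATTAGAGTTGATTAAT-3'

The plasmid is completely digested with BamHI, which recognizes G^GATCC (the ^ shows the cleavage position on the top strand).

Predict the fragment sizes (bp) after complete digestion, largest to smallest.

142, 74, 20, 19 bp

BamHI sites (GGATCC) start at positions 84, 158, 177, 197.
BamHI cuts after the first base of each site, so after positions 84, 158, 177, 197.
Circular molecule, 4 cuts → 4 fragments:
  85–158 → 74 bp
  159–177 → 19 bp
  178–197 → 20 bp
  198–255 then 1–84 → 58 + 84 = 142 bp
Sorted largest to smallest: 142, 74, 20, 19 bp.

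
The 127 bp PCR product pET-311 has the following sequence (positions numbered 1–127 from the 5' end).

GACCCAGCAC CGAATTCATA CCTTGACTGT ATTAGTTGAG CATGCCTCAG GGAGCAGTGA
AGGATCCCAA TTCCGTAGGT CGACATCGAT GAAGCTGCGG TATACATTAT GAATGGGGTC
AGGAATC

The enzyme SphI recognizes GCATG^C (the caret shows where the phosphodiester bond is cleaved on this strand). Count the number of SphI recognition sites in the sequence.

1

GCATGC occurs starting at position 40.
SphI cuts at 1 site.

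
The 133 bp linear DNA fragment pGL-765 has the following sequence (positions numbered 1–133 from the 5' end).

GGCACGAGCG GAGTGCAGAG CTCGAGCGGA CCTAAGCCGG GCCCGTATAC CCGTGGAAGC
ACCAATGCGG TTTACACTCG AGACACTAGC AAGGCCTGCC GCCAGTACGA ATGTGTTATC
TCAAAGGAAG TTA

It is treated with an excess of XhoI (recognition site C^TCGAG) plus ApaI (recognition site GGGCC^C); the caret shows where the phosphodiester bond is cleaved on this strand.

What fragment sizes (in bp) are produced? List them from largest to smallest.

XhoI sites (CTCGAG) start at positions 21, 77.
XhoI cuts after the first base of each site, so after positions 21, 77.
The ApaI site (GGGCCC) starts at position 39.
ApaI cuts after base 5 of each site (before the last base), so after position 43.
Combined cut positions: 21, 43, 77.
Linear molecule, 3 cuts → 4 fragments:
  1–21 → 21 bp
  22–43 → 22 bp
  44–77 → 34 bp
  78–133 → 56 bp
Sorted largest to smallest: 56, 34, 22, 21 bp.

56, 34, 22, 21 bp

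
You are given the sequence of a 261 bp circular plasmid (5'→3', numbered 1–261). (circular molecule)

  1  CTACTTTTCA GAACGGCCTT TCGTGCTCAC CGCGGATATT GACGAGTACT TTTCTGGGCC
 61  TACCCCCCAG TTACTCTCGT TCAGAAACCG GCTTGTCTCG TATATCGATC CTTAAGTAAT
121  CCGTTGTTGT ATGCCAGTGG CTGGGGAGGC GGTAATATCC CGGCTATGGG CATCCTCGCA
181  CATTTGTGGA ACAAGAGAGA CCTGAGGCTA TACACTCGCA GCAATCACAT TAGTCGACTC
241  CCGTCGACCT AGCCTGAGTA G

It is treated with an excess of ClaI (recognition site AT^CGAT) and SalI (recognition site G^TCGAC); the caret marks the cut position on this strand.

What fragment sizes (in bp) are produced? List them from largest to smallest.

128, 123, 10 bp

The ClaI site (ATCGAT) starts at position 104.
ClaI cuts after base 2 of each site, so after position 105.
SalI sites (GTCGAC) start at positions 233, 243.
SalI cuts after the first base of each site, so after positions 233, 243.
Combined cut positions: 105, 233, 243.
Circular molecule, 3 cuts → 3 fragments:
  106–233 → 128 bp
  234–243 → 10 bp
  244–261 then 1–105 → 18 + 105 = 123 bp
Sorted largest to smallest: 128, 123, 10 bp.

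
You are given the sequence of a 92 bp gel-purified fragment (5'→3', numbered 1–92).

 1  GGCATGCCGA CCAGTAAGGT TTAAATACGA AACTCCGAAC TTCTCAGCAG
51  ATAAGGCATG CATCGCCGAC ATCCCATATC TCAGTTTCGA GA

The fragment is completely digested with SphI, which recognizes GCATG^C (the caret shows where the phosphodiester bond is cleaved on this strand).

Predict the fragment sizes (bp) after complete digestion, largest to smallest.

54, 32, 6 bp

SphI sites (GCATGC) start at positions 2, 56.
SphI cuts after base 5 of each site (before the last base), so after positions 6, 60.
Linear molecule, 2 cuts → 3 fragments:
  1–6 → 6 bp
  7–60 → 54 bp
  61–92 → 32 bp
Sorted largest to smallest: 54, 32, 6 bp.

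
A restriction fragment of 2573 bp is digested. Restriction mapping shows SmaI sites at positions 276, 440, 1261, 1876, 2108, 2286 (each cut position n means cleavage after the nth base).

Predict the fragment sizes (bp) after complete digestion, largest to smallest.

821, 615, 287, 276, 232, 178, 164 bp

Linear molecule, 6 cuts → 7 fragments:
  276 − 0 = 276 bp
  440 − 276 = 164 bp
  1261 − 440 = 821 bp
  1876 − 1261 = 615 bp
  2108 − 1876 = 232 bp
  2286 − 2108 = 178 bp
  2573 − 2286 = 287 bp
Sorted largest to smallest: 821, 615, 287, 276, 232, 178, 164 bp.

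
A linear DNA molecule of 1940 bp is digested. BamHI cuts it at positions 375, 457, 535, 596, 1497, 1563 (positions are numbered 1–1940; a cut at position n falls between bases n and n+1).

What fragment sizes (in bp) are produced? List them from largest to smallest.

901, 377, 375, 82, 78, 66, 61 bp

Linear molecule, 6 cuts → 7 fragments:
  375 − 0 = 375 bp
  457 − 375 = 82 bp
  535 − 457 = 78 bp
  596 − 535 = 61 bp
  1497 − 596 = 901 bp
  1563 − 1497 = 66 bp
  1940 − 1563 = 377 bp
Sorted largest to smallest: 901, 377, 375, 82, 78, 66, 61 bp.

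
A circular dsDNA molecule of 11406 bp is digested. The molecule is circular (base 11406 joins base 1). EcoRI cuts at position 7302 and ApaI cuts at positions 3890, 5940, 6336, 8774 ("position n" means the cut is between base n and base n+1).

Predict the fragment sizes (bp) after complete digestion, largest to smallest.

6522, 2050, 1472, 966, 396 bp

Combined cut positions (sorted): 3890, 5940, 6336, 7302, 8774.
Circular molecule, 5 cuts → 5 fragments:
  5940 − 3890 = 2050 bp
  6336 − 5940 = 396 bp
  7302 − 6336 = 966 bp
  8774 − 7302 = 1472 bp
  wrap: 11406 − 8774 + 3890 = 6522 bp
Sorted largest to smallest: 6522, 2050, 1472, 966, 396 bp.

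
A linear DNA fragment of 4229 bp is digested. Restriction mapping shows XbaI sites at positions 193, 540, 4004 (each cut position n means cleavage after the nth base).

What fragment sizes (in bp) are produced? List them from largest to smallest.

3464, 347, 225, 193 bp

Linear molecule, 3 cuts → 4 fragments:
  193 − 0 = 193 bp
  540 − 193 = 347 bp
  4004 − 540 = 3464 bp
  4229 − 4004 = 225 bp
Sorted largest to smallest: 3464, 347, 225, 193 bp.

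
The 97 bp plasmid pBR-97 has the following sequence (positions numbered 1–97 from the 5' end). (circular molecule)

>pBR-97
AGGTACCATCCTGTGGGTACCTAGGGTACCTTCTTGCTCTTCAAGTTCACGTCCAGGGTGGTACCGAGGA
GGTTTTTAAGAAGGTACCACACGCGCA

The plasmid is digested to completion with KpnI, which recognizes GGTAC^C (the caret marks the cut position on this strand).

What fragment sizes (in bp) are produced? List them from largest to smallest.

35, 23, 16, 14, 9 bp

KpnI sites (GGTACC) start at positions 2, 16, 25, 60, 83.
KpnI cuts after base 5 of each site (before the last base), so after positions 6, 20, 29, 64, 87.
Circular molecule, 5 cuts → 5 fragments:
  7–20 → 14 bp
  21–29 → 9 bp
  30–64 → 35 bp
  65–87 → 23 bp
  88–97 then 1–6 → 10 + 6 = 16 bp
Sorted largest to smallest: 35, 23, 16, 14, 9 bp.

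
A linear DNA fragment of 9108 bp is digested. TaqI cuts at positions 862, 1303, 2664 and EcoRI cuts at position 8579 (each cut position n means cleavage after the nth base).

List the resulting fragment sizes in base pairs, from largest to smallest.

5915, 1361, 862, 529, 441 bp

Combined cut positions (sorted): 862, 1303, 2664, 8579.
Linear molecule, 4 cuts → 5 fragments:
  862 − 0 = 862 bp
  1303 − 862 = 441 bp
  2664 − 1303 = 1361 bp
  8579 − 2664 = 5915 bp
  9108 − 8579 = 529 bp
Sorted largest to smallest: 5915, 1361, 862, 529, 441 bp.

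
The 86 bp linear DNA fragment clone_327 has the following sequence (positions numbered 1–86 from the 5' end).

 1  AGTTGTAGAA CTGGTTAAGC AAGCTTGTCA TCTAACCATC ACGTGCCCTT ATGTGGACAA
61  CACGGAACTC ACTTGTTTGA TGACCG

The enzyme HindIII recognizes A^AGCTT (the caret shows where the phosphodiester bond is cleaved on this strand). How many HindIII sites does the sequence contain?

AAGCTT occurs starting at position 21.
HindIII cuts at 1 site.

1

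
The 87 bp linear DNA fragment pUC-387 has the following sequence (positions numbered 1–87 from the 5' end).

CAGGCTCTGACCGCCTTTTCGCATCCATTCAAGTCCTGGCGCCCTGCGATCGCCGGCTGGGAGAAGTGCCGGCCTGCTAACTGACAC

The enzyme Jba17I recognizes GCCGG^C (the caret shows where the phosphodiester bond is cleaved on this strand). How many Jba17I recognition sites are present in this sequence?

2

GCCGGC occurs starting at positions 52, 68.
Jba17I cuts at 2 sites.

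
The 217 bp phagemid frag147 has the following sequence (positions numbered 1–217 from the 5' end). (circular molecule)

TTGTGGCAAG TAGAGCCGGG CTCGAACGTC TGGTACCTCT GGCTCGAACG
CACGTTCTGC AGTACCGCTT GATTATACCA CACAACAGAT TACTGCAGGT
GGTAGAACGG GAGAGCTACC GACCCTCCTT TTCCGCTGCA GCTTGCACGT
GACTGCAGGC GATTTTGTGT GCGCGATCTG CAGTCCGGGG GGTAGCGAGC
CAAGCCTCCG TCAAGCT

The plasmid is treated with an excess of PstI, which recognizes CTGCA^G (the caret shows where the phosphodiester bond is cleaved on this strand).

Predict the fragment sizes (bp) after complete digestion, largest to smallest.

96, 43, 36, 25, 17 bp

PstI sites (CTGCAG) start at positions 57, 93, 136, 153, 178.
PstI cuts after base 5 of each site (before the last base), so after positions 61, 97, 140, 157, 182.
Circular molecule, 5 cuts → 5 fragments:
  62–97 → 36 bp
  98–140 → 43 bp
  141–157 → 17 bp
  158–182 → 25 bp
  183–217 then 1–61 → 35 + 61 = 96 bp
Sorted largest to smallest: 96, 43, 36, 25, 17 bp.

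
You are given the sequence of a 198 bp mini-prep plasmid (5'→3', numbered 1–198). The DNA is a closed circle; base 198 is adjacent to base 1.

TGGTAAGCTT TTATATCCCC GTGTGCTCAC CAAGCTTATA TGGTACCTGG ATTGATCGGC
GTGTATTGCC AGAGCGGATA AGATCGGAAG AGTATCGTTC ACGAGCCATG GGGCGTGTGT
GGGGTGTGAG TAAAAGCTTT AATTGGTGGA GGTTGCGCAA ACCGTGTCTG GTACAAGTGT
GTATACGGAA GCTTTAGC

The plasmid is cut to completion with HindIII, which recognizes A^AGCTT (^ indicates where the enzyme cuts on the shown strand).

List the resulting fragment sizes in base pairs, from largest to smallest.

102, 55, 27, 14 bp

HindIII sites (AAGCTT) start at positions 5, 32, 134, 189.
HindIII cuts after the first base of each site, so after positions 5, 32, 134, 189.
Circular molecule, 4 cuts → 4 fragments:
  6–32 → 27 bp
  33–134 → 102 bp
  135–189 → 55 bp
  190–198 then 1–5 → 9 + 5 = 14 bp
Sorted largest to smallest: 102, 55, 27, 14 bp.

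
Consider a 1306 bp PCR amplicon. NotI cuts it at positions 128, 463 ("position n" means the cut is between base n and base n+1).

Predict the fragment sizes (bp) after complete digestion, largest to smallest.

Linear molecule, 2 cuts → 3 fragments:
  128 − 0 = 128 bp
  463 − 128 = 335 bp
  1306 − 463 = 843 bp
Sorted largest to smallest: 843, 335, 128 bp.

843, 335, 128 bp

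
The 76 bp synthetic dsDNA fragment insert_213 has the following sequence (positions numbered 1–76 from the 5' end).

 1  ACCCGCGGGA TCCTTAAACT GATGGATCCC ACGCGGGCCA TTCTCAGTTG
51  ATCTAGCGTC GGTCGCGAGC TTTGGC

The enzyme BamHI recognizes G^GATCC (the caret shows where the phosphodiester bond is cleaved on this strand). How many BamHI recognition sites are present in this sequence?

GGATCC occurs starting at positions 8, 24.
BamHI cuts at 2 sites.

2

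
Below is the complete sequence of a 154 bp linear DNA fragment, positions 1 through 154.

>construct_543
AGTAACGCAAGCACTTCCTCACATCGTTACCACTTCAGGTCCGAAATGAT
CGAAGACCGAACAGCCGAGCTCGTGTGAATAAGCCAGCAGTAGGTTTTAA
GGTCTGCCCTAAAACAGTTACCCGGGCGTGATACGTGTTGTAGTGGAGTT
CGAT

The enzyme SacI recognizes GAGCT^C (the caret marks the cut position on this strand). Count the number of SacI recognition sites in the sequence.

GAGCTC occurs starting at position 67.
SacI cuts at 1 site.

1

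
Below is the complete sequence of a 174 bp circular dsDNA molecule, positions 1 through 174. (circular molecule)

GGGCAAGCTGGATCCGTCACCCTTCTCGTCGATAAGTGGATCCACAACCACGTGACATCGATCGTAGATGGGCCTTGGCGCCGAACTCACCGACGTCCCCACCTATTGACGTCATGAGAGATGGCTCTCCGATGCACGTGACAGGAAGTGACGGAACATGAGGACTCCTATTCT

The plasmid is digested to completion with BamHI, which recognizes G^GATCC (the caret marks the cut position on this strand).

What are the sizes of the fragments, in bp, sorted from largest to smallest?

BamHI sites (GGATCC) start at positions 10, 38.
BamHI cuts after the first base of each site, so after positions 10, 38.
Circular molecule, 2 cuts → 2 fragments:
  11–38 → 28 bp
  39–174 then 1–10 → 136 + 10 = 146 bp
Sorted largest to smallest: 146, 28 bp.

146, 28 bp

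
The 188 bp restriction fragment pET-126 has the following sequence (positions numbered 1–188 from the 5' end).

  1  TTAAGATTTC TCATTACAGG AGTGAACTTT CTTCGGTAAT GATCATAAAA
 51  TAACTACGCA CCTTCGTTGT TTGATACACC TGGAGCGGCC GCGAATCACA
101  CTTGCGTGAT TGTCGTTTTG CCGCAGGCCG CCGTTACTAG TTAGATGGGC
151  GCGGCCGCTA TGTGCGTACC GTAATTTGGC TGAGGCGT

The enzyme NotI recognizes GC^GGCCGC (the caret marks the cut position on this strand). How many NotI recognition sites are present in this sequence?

2

GCGGCCGC occurs starting at positions 85, 151.
NotI cuts at 2 sites.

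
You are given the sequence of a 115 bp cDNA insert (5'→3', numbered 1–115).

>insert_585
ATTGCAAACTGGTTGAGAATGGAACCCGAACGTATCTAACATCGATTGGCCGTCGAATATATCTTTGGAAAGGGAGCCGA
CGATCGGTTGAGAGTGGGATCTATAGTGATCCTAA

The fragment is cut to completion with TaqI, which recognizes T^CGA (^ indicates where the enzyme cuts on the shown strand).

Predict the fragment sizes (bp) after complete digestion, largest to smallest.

TaqI sites (TCGA) start at positions 42, 53.
TaqI cuts after the first base of each site, so after positions 42, 53.
Linear molecule, 2 cuts → 3 fragments:
  1–42 → 42 bp
  43–53 → 11 bp
  54–115 → 62 bp
Sorted largest to smallest: 62, 42, 11 bp.

62, 42, 11 bp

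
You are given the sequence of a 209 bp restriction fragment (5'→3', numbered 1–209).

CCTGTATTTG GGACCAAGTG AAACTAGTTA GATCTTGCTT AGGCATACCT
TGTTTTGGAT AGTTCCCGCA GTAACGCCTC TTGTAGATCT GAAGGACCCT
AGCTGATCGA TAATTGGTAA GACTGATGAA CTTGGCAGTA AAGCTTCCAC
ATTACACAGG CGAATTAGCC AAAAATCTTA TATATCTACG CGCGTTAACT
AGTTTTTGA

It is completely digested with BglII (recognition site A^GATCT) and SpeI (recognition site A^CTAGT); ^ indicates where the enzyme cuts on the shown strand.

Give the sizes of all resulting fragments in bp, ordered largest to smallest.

BglII sites (AGATCT) start at positions 30, 85.
BglII cuts after the first base of each site, so after positions 30, 85.
SpeI sites (ACTAGT) start at positions 23, 198.
SpeI cuts after the first base of each site, so after positions 23, 198.
Combined cut positions: 23, 30, 85, 198.
Linear molecule, 4 cuts → 5 fragments:
  1–23 → 23 bp
  24–30 → 7 bp
  31–85 → 55 bp
  86–198 → 113 bp
  199–209 → 11 bp
Sorted largest to smallest: 113, 55, 23, 11, 7 bp.

113, 55, 23, 11, 7 bp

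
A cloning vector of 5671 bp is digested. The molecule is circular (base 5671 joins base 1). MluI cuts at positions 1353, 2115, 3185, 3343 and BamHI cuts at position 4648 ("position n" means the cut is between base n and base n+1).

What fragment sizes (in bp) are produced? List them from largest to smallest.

2376, 1305, 1070, 762, 158 bp

Combined cut positions (sorted): 1353, 2115, 3185, 3343, 4648.
Circular molecule, 5 cuts → 5 fragments:
  2115 − 1353 = 762 bp
  3185 − 2115 = 1070 bp
  3343 − 3185 = 158 bp
  4648 − 3343 = 1305 bp
  wrap: 5671 − 4648 + 1353 = 2376 bp
Sorted largest to smallest: 2376, 1305, 1070, 762, 158 bp.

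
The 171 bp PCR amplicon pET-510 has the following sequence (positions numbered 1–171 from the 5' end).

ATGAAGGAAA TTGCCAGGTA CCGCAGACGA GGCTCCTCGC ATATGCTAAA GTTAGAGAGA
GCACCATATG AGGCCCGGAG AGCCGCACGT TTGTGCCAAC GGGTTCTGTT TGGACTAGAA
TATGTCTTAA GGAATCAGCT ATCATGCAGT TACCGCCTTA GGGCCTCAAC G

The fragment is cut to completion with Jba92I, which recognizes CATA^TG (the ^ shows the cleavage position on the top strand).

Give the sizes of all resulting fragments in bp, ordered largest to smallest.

103, 43, 25 bp

Jba92I sites (CATATG) start at positions 40, 65.
Jba92I cuts after base 4 of each site, so after positions 43, 68.
Linear molecule, 2 cuts → 3 fragments:
  1–43 → 43 bp
  44–68 → 25 bp
  69–171 → 103 bp
Sorted largest to smallest: 103, 43, 25 bp.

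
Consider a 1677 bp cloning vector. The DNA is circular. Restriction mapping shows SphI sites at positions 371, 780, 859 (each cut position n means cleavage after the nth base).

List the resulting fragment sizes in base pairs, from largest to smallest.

Circular molecule, 3 cuts → 3 fragments:
  780 − 371 = 409 bp
  859 − 780 = 79 bp
  wrap: 1677 − 859 + 371 = 1189 bp
Sorted largest to smallest: 1189, 409, 79 bp.

1189, 409, 79 bp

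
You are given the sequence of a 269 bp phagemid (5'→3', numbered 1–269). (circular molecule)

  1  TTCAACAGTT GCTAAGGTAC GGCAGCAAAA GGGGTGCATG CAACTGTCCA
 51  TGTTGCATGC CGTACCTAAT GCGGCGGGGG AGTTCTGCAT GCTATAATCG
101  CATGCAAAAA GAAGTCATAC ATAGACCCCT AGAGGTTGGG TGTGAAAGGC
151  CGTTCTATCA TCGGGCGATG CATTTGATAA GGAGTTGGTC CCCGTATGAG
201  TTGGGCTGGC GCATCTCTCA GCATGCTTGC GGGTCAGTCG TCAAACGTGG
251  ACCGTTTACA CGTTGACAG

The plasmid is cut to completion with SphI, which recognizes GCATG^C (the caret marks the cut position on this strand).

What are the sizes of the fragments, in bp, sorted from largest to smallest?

121, 84, 32, 19, 13 bp

SphI sites (GCATGC) start at positions 36, 55, 87, 100, 221.
SphI cuts after base 5 of each site (before the last base), so after positions 40, 59, 91, 104, 225.
Circular molecule, 5 cuts → 5 fragments:
  41–59 → 19 bp
  60–91 → 32 bp
  92–104 → 13 bp
  105–225 → 121 bp
  226–269 then 1–40 → 44 + 40 = 84 bp
Sorted largest to smallest: 121, 84, 32, 19, 13 bp.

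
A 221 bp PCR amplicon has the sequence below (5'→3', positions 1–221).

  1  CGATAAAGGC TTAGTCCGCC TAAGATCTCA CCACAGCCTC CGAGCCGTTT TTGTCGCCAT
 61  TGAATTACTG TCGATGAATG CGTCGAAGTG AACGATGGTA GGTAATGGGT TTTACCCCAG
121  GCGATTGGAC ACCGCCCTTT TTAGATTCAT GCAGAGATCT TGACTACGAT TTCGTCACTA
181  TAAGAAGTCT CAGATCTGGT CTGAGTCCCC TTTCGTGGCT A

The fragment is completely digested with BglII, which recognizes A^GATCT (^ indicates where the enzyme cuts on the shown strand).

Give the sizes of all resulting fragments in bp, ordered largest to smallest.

132, 37, 29, 23 bp

BglII sites (AGATCT) start at positions 23, 155, 192.
BglII cuts after the first base of each site, so after positions 23, 155, 192.
Linear molecule, 3 cuts → 4 fragments:
  1–23 → 23 bp
  24–155 → 132 bp
  156–192 → 37 bp
  193–221 → 29 bp
Sorted largest to smallest: 132, 37, 29, 23 bp.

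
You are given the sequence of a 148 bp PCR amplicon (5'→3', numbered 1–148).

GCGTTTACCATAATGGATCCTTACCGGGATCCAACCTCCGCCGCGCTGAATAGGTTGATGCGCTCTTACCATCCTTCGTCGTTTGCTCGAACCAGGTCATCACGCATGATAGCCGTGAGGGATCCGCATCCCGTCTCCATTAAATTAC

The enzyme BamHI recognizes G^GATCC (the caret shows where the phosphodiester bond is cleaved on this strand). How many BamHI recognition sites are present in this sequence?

3

GGATCC occurs starting at positions 15, 27, 120.
BamHI cuts at 3 sites.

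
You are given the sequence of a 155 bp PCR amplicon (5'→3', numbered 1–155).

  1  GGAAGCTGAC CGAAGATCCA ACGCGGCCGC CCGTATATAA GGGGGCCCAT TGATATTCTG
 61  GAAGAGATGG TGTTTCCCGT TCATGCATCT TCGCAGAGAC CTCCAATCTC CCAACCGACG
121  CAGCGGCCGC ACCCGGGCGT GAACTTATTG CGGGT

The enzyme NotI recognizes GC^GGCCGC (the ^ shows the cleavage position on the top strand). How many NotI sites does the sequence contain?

2

GCGGCCGC occurs starting at positions 23, 123.
NotI cuts at 2 sites.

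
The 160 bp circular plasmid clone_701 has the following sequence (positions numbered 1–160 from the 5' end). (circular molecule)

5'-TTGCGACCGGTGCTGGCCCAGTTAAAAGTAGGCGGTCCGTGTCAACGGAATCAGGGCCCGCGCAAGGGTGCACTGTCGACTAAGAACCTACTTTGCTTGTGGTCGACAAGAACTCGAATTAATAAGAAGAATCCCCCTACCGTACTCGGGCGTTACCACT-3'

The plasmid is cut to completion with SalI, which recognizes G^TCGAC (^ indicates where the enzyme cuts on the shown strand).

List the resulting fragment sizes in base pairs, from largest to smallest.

SalI sites (GTCGAC) start at positions 75, 102.
SalI cuts after the first base of each site, so after positions 75, 102.
Circular molecule, 2 cuts → 2 fragments:
  76–102 → 27 bp
  103–160 then 1–75 → 58 + 75 = 133 bp
Sorted largest to smallest: 133, 27 bp.

133, 27 bp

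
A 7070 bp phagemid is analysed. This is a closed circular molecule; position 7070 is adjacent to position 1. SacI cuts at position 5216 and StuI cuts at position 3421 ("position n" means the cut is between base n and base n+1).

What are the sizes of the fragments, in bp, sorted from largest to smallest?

Combined cut positions (sorted): 3421, 5216.
Circular molecule, 2 cuts → 2 fragments:
  5216 − 3421 = 1795 bp
  wrap: 7070 − 5216 + 3421 = 5275 bp
Sorted largest to smallest: 5275, 1795 bp.

5275, 1795 bp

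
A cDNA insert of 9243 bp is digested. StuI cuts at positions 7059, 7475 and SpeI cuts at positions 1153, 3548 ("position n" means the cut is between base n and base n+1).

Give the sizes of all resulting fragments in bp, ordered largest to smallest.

3511, 2395, 1768, 1153, 416 bp

Combined cut positions (sorted): 1153, 3548, 7059, 7475.
Linear molecule, 4 cuts → 5 fragments:
  1153 − 0 = 1153 bp
  3548 − 1153 = 2395 bp
  7059 − 3548 = 3511 bp
  7475 − 7059 = 416 bp
  9243 − 7475 = 1768 bp
Sorted largest to smallest: 3511, 2395, 1768, 1153, 416 bp.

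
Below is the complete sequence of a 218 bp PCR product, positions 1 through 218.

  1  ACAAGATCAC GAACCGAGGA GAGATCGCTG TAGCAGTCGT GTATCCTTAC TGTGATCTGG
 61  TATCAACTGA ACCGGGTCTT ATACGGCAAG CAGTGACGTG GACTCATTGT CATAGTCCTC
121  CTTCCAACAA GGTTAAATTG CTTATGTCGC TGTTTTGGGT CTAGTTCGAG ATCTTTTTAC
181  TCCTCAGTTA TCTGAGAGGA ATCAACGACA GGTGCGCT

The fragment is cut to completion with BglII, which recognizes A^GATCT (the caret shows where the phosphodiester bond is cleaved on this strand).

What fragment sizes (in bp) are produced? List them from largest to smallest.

The BglII site (AGATCT) starts at position 169.
BglII cuts after the first base of each site, so after position 169.
Linear molecule, 1 cut → 2 fragments:
  1–169 → 169 bp
  170–218 → 49 bp
Sorted largest to smallest: 169, 49 bp.

169, 49 bp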